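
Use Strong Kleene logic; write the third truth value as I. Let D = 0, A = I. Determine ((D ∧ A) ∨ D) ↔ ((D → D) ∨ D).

D ∧ A = 0 ∧ I = 0
(D ∧ A) ∨ D = 0 ∨ 0 = 0
D → D = 0 → 0 = 1
(D → D) ∨ D = 1 ∨ 0 = 1
((D ∧ A) ∨ D) ↔ ((D → D) ∨ D) = 0 ↔ 1 = 0

0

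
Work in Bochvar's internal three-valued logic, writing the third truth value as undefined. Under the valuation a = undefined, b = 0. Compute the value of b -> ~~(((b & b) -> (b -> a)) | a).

b & b = 0 & 0 = 0
b -> a = 0 -> undefined = undefined
(b & b) -> (b -> a) = 0 -> undefined = undefined
((b & b) -> (b -> a)) | a = undefined | undefined = undefined
~(((b & b) -> (b -> a)) | a) = ~undefined = undefined
~~(((b & b) -> (b -> a)) | a) = ~undefined = undefined
b -> ~~(((b & b) -> (b -> a)) | a) = 0 -> undefined = undefined

undefined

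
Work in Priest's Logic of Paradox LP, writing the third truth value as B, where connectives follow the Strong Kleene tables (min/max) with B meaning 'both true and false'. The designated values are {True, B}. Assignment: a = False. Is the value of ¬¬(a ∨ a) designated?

No

a ∨ a = False ∨ False = False
¬(a ∨ a) = ¬False = True
¬¬(a ∨ a) = ¬True = False
False ∉ {True, B}.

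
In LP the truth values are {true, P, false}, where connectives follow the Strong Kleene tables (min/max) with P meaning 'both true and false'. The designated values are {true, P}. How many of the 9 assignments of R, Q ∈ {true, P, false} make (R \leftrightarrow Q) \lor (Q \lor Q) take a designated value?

8

Of the 9 assignments, 8 give a value in {true, P}.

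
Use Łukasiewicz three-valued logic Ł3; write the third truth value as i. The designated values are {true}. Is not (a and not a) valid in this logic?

No

Countermodel: a=i gives i, which is not designated.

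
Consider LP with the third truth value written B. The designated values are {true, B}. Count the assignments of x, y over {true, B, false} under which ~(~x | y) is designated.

Designated under: (x=true, y=B); (x=true, y=false); (x=B, y=B); (x=B, y=false).

4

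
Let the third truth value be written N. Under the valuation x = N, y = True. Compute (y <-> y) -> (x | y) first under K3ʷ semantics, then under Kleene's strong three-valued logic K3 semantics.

In K3ʷ: y <-> y = True <-> True = True
x | y = N | True = N
(y <-> y) -> (x | y) = True -> N = N
In Kleene's strong three-valued logic K3: y <-> y = True <-> True = True
x | y = N | True = True
(y <-> y) -> (x | y) = True -> True = True
They differ because K3ʷ and Kleene's strong three-valued logic K3 treat N differently under the binary connectives.

N; True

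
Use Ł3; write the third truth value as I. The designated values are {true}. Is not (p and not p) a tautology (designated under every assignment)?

Countermodel: p=I gives I, which is not designated.

No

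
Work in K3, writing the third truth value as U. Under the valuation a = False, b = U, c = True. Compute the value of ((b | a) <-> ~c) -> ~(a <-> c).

True

b | a = U | False = U
~c = ~True = False
(b | a) <-> ~c = U <-> False = U
a <-> c = False <-> True = False
~(a <-> c) = ~False = True
((b | a) <-> ~c) -> ~(a <-> c) = U -> True = True  [~U | True]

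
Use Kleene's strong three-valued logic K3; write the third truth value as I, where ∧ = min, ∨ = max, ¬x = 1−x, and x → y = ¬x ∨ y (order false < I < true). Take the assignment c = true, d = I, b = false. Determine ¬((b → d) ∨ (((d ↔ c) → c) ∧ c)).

false

b → d = false → I = true  [¬false ∨ I]
d ↔ c = I ↔ true = I
(d ↔ c) → c = I → true = true
((d ↔ c) → c) ∧ c = true ∧ true = true
(b → d) ∨ (((d ↔ c) → c) ∧ c) = true ∨ true = true
¬((b → d) ∨ (((d ↔ c) → c) ∧ c)) = ¬true = false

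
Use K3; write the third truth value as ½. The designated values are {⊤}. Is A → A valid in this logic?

No

Countermodel: A=½ gives ½, which is not designated.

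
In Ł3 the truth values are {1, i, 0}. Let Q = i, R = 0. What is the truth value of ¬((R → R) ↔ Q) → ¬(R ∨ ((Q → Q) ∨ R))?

i

R → R = 0 → 0 = 1
(R → R) ↔ Q = 1 ↔ i = i
¬((R → R) ↔ Q) = ¬i = i
Q → Q = i → i = 1
(Q → Q) ∨ R = 1 ∨ 0 = 1
R ∨ ((Q → Q) ∨ R) = 0 ∨ 1 = 1
¬(R ∨ ((Q → Q) ∨ R)) = ¬1 = 0
¬((R → R) ↔ Q) → ¬(R ∨ ((Q → Q) ∨ R)) = i → 0 = i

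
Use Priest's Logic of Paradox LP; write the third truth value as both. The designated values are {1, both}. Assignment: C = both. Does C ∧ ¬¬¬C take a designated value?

Yes

¬C = ¬both = both
¬¬C = ¬both = both
¬¬¬C = ¬both = both
C ∧ ¬¬¬C = both ∧ both = both
both ∈ {1, both}.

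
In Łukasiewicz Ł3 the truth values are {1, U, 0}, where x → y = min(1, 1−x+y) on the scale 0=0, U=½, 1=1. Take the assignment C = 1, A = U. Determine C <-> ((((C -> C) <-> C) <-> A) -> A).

C -> C = 1 -> 1 = 1
(C -> C) <-> C = 1 <-> 1 = 1
((C -> C) <-> C) <-> A = 1 <-> U = U
(((C -> C) <-> C) <-> A) -> A = U -> U = 1
C <-> ((((C -> C) <-> C) <-> A) -> A) = 1 <-> 1 = 1

1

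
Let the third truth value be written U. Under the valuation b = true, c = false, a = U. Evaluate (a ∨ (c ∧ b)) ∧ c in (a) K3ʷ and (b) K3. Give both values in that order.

U; false

In K3ʷ: c ∧ b = false ∧ true = false
a ∨ (c ∧ b) = U ∨ false = U
(a ∨ (c ∧ b)) ∧ c = U ∧ false = U
In K3: c ∧ b = false ∧ true = false
a ∨ (c ∧ b) = U ∨ false = U
(a ∨ (c ∧ b)) ∧ c = U ∧ false = false
They differ because K3ʷ and K3 treat U differently under the binary connectives.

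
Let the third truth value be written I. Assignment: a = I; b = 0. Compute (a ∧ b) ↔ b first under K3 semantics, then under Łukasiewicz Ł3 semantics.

In K3: a ∧ b = I ∧ 0 = 0
(a ∧ b) ↔ b = 0 ↔ 0 = 1
In Łukasiewicz Ł3: a ∧ b = I ∧ 0 = 0
(a ∧ b) ↔ b = 0 ↔ 0 = 1

1; 1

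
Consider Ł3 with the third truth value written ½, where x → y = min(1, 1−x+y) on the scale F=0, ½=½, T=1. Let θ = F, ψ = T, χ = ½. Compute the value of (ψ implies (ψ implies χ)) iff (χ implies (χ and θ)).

T

ψ implies χ = T implies ½ = ½
ψ implies (ψ implies χ) = T implies ½ = ½
χ and θ = ½ and F = F
χ implies (χ and θ) = ½ implies F = ½
(ψ implies (ψ implies χ)) iff (χ implies (χ and θ)) = ½ iff ½ = T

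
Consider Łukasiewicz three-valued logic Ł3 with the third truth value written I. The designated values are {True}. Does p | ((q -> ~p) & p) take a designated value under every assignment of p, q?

No

Countermodel: p=I, q=True gives I, which is not designated.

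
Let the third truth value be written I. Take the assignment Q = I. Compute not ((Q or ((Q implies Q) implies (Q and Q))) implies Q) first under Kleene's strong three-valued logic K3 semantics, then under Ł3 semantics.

In Kleene's strong three-valued logic K3: Q implies Q = I implies I = I  [not I or I]
Q and Q = I and I = I
(Q implies Q) implies (Q and Q) = I implies I = I
Q or ((Q implies Q) implies (Q and Q)) = I or I = I
(Q or ((Q implies Q) implies (Q and Q))) implies Q = I implies I = I
not ((Q or ((Q implies Q) implies (Q and Q))) implies Q) = not I = I
In Ł3: Q implies Q = I implies I = true  [min(1, 1−½+½)]
Q and Q = I and I = I
(Q implies Q) implies (Q and Q) = true implies I = I
Q or ((Q implies Q) implies (Q and Q)) = I or I = I
(Q or ((Q implies Q) implies (Q and Q))) implies Q = I implies I = true
not ((Q or ((Q implies Q) implies (Q and Q))) implies Q) = not true = false
They differ because Kleene's strong three-valued logic K3 and Ł3 treat I differently under implication.

I; false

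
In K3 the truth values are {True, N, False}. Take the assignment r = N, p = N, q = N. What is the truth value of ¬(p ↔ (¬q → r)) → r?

N

¬q = ¬N = N
¬q → r = N → N = N
p ↔ (¬q → r) = N ↔ N = N
¬(p ↔ (¬q → r)) = ¬N = N
¬(p ↔ (¬q → r)) → r = N → N = N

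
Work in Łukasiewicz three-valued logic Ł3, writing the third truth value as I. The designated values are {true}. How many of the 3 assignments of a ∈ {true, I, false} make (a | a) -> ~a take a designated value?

2

a=true: false ·
a=I: true ✓
a=false: true ✓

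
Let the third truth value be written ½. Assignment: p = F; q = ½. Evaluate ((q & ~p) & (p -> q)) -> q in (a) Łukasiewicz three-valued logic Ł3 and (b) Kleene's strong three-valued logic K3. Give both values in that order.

In Łukasiewicz three-valued logic Ł3: ~p = ~F = T
q & ~p = ½ & T = ½
p -> q = F -> ½ = T  [min(1, 1−0+½)]
(q & ~p) & (p -> q) = ½ & T = ½
((q & ~p) & (p -> q)) -> q = ½ -> ½ = T
In Kleene's strong three-valued logic K3: ~p = ~F = T
q & ~p = ½ & T = ½
p -> q = F -> ½ = T  [~F | ½]
(q & ~p) & (p -> q) = ½ & T = ½
((q & ~p) & (p -> q)) -> q = ½ -> ½ = ½
They differ because Łukasiewicz three-valued logic Ł3 and Kleene's strong three-valued logic K3 treat ½ differently under implication.

T; ½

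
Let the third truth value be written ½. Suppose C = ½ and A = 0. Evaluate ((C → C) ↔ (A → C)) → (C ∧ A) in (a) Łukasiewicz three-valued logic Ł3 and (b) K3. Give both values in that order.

0; ½

In Łukasiewicz three-valued logic Ł3: C → C = ½ → ½ = 1  [min(1, 1−½+½)]
A → C = 0 → ½ = 1
(C → C) ↔ (A → C) = 1 ↔ 1 = 1
C ∧ A = ½ ∧ 0 = 0
((C → C) ↔ (A → C)) → (C ∧ A) = 1 → 0 = 0
In K3: C → C = ½ → ½ = ½
A → C = 0 → ½ = 1
(C → C) ↔ (A → C) = ½ ↔ 1 = ½
C ∧ A = ½ ∧ 0 = 0
((C → C) ↔ (A → C)) → (C ∧ A) = ½ → 0 = ½
They differ because Łukasiewicz three-valued logic Ł3 and K3 treat ½ differently under implication.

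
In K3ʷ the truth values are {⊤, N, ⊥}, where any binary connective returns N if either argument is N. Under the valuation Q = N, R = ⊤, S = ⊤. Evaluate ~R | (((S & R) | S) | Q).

~R = ~⊤ = ⊥
S & R = ⊤ & ⊤ = ⊤
(S & R) | S = ⊤ | ⊤ = ⊤
((S & R) | S) | Q = ⊤ | N = N
~R | (((S & R) | S) | Q) = ⊥ | N = N

N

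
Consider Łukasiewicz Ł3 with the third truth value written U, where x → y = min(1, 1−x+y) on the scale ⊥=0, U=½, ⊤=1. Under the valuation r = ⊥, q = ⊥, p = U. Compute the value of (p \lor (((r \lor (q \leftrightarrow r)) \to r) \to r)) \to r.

q \leftrightarrow r = ⊥ \leftrightarrow ⊥ = ⊤
r \lor (q \leftrightarrow r) = ⊥ \lor ⊤ = ⊤
(r \lor (q \leftrightarrow r)) \to r = ⊤ \to ⊥ = ⊥
((r \lor (q \leftrightarrow r)) \to r) \to r = ⊥ \to ⊥ = ⊤
p \lor (((r \lor (q \leftrightarrow r)) \to r) \to r) = U \lor ⊤ = ⊤
(p \lor (((r \lor (q \leftrightarrow r)) \to r) \to r)) \to r = ⊤ \to ⊥ = ⊥

⊥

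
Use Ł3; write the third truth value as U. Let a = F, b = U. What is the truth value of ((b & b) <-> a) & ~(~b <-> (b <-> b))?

U

b & b = U & U = U
(b & b) <-> a = U <-> F = U  [1 − |½−0|]
~b = ~U = U
b <-> b = U <-> U = T
~b <-> (b <-> b) = U <-> T = U
~(~b <-> (b <-> b)) = ~U = U
((b & b) <-> a) & ~(~b <-> (b <-> b)) = U & U = U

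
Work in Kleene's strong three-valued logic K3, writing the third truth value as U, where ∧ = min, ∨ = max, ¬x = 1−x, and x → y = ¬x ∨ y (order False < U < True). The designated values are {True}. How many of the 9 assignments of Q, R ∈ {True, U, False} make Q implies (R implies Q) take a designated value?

Of the 9 assignments, 7 give a value in {True}.

7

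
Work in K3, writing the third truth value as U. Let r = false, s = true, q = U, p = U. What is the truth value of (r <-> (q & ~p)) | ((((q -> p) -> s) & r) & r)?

U

~p = ~U = U
q & ~p = U & U = U
r <-> (q & ~p) = false <-> U = U
q -> p = U -> U = U  [~U | U]
(q -> p) -> s = U -> true = true
((q -> p) -> s) & r = true & false = false
(((q -> p) -> s) & r) & r = false & false = false
(r <-> (q & ~p)) | ((((q -> p) -> s) & r) & r) = U | false = U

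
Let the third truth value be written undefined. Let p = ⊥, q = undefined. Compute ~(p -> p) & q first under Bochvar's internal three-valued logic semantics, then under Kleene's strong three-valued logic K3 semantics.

In Bochvar's internal three-valued logic: p -> p = ⊥ -> ⊥ = ⊤
~(p -> p) = ~⊤ = ⊥
~(p -> p) & q = ⊥ & undefined = undefined
In Kleene's strong three-valued logic K3: p -> p = ⊥ -> ⊥ = ⊤
~(p -> p) = ~⊤ = ⊥
~(p -> p) & q = ⊥ & undefined = ⊥
They differ because Bochvar's internal three-valued logic and Kleene's strong three-valued logic K3 treat undefined differently under the binary connectives.

undefined; ⊥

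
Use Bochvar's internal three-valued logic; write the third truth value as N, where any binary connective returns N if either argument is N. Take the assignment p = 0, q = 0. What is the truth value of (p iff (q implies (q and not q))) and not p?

not q = not 0 = 1
q and not q = 0 and 1 = 0
q implies (q and not q) = 0 implies 0 = 1
p iff (q implies (q and not q)) = 0 iff 1 = 0
not p = not 0 = 1
(p iff (q implies (q and not q))) and not p = 0 and 1 = 0

0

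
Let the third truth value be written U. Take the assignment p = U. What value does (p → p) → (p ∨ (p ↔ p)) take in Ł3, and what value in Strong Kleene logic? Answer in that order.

T; U

In Ł3: p → p = U → U = T  [min(1, 1−½+½)]
p ↔ p = U ↔ U = T
p ∨ (p ↔ p) = U ∨ T = T
(p → p) → (p ∨ (p ↔ p)) = T → T = T
In Strong Kleene logic: p → p = U → U = U  [¬U ∨ U]
p ↔ p = U ↔ U = U
p ∨ (p ↔ p) = U ∨ U = U
(p → p) → (p ∨ (p ↔ p)) = U → U = U
They differ because Ł3 and Strong Kleene logic treat U differently under implication.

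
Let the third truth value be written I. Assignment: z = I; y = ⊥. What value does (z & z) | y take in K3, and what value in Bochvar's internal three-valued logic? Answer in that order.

I; I

In K3: z & z = I & I = I
(z & z) | y = I | ⊥ = I
In Bochvar's internal three-valued logic: z & z = I & I = I
(z & z) | y = I | ⊥ = I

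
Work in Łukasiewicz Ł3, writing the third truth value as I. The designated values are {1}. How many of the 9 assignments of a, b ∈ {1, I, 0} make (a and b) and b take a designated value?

1

Designated under: (a=1, b=1).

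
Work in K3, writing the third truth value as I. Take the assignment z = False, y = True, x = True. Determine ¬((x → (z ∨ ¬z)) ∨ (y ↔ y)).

¬z = ¬False = True
z ∨ ¬z = False ∨ True = True
x → (z ∨ ¬z) = True → True = True
y ↔ y = True ↔ True = True
(x → (z ∨ ¬z)) ∨ (y ↔ y) = True ∨ True = True
¬((x → (z ∨ ¬z)) ∨ (y ↔ y)) = ¬True = False

False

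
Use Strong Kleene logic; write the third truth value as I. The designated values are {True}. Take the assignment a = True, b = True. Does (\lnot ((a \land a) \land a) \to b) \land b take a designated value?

Yes

a \land a = True \land True = True
(a \land a) \land a = True \land True = True
\lnot ((a \land a) \land a) = \lnot True = False
\lnot ((a \land a) \land a) \to b = False \to True = True
(\lnot ((a \land a) \land a) \to b) \land b = True \land True = True
True ∈ {True}.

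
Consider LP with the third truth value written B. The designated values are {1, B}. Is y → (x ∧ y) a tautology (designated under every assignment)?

Countermodel: y=1, x=0 gives 0, which is not designated.

No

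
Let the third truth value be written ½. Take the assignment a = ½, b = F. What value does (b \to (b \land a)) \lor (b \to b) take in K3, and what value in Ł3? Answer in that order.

T; T

In K3: b \land a = F \land ½ = F
b \to (b \land a) = F \to F = T
b \to b = F \to F = T
(b \to (b \land a)) \lor (b \to b) = T \lor T = T
In Ł3: b \land a = F \land ½ = F
b \to (b \land a) = F \to F = T
b \to b = F \to F = T
(b \to (b \land a)) \lor (b \to b) = T \lor T = T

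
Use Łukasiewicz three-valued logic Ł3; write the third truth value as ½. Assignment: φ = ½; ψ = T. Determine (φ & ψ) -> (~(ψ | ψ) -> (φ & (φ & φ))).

T

φ & ψ = ½ & T = ½
ψ | ψ = T | T = T
~(ψ | ψ) = ~T = F
φ & φ = ½ & ½ = ½
φ & (φ & φ) = ½ & ½ = ½
~(ψ | ψ) -> (φ & (φ & φ)) = F -> ½ = T
(φ & ψ) -> (~(ψ | ψ) -> (φ & (φ & φ))) = ½ -> T = T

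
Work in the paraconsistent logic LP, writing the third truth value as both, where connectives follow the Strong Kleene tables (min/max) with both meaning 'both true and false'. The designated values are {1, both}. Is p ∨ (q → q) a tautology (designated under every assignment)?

Yes

Every assignment of p, q over {1, both, 0} gives a value in {1, both}.
In particular, with p=both, q=both: p ∨ (q → q) = both.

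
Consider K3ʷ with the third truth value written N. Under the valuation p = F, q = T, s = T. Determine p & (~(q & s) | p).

F

q & s = T & T = T
~(q & s) = ~T = F
~(q & s) | p = F | F = F
p & (~(q & s) | p) = F & F = F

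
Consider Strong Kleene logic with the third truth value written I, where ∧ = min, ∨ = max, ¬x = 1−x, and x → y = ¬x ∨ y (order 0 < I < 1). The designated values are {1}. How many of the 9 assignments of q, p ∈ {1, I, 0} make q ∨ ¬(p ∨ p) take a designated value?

5

Of the 9 assignments, 5 give a value in {1}.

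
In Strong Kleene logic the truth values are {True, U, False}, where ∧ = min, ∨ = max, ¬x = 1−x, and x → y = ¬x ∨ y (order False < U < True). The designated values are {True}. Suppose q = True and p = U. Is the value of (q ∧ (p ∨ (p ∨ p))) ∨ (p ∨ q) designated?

Yes

p ∨ p = U ∨ U = U
p ∨ (p ∨ p) = U ∨ U = U
q ∧ (p ∨ (p ∨ p)) = True ∧ U = U
p ∨ q = U ∨ True = True
(q ∧ (p ∨ (p ∨ p))) ∨ (p ∨ q) = U ∨ True = True
True ∈ {True}.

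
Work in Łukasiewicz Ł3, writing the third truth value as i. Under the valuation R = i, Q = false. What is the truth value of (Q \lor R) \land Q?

false

Q \lor R = false \lor i = i
(Q \lor R) \land Q = i \land false = false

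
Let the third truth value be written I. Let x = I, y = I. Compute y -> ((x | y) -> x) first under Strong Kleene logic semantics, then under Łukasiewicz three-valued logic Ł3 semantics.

I; T

In Strong Kleene logic: x | y = I | I = I
(x | y) -> x = I -> I = I  [~I | I]
y -> ((x | y) -> x) = I -> I = I
In Łukasiewicz three-valued logic Ł3: x | y = I | I = I
(x | y) -> x = I -> I = T  [min(1, 1−½+½)]
y -> ((x | y) -> x) = I -> T = T
They differ because Strong Kleene logic and Łukasiewicz three-valued logic Ł3 treat I differently under implication.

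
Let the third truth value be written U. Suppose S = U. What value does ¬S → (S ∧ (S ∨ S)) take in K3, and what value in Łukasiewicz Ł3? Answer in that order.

U; True

In K3: ¬S = ¬U = U
S ∨ S = U ∨ U = U
S ∧ (S ∨ S) = U ∧ U = U
¬S → (S ∧ (S ∨ S)) = U → U = U
In Łukasiewicz Ł3: ¬S = ¬U = U
S ∨ S = U ∨ U = U
S ∧ (S ∨ S) = U ∧ U = U
¬S → (S ∧ (S ∨ S)) = U → U = True  [min(1, 1−½+½)]
They differ because K3 and Łukasiewicz Ł3 treat U differently under implication.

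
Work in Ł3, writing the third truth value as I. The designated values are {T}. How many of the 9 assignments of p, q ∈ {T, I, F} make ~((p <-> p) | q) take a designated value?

0

Of the 9 assignments, 0 give a value in {T}.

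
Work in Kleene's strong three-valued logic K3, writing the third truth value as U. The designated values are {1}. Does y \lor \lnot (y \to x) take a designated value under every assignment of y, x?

No

Countermodel: y=U, x=1 gives U, which is not designated.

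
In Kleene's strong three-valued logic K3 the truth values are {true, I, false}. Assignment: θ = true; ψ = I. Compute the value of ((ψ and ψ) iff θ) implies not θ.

I

ψ and ψ = I and I = I
(ψ and ψ) iff θ = I iff true = I
not θ = not true = false
((ψ and ψ) iff θ) implies not θ = I implies false = I  [not I or false]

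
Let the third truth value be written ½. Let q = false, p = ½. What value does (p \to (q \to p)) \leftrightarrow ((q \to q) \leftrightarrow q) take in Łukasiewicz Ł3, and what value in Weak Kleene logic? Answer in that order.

false; ½

In Łukasiewicz Ł3: q \to p = false \to ½ = true  [min(1, 1−0+½)]
p \to (q \to p) = ½ \to true = true
q \to q = false \to false = true
(q \to q) \leftrightarrow q = true \leftrightarrow false = false
(p \to (q \to p)) \leftrightarrow ((q \to q) \leftrightarrow q) = true \leftrightarrow false = false
In Weak Kleene logic: q \to p = false \to ½ = ½  [any arg is the third value ⇒ result is the third value]
p \to (q \to p) = ½ \to ½ = ½
q \to q = false \to false = true
(q \to q) \leftrightarrow q = true \leftrightarrow false = false
(p \to (q \to p)) \leftrightarrow ((q \to q) \leftrightarrow q) = ½ \leftrightarrow false = ½
They differ because Łukasiewicz Ł3 and Weak Kleene logic treat ½ differently under the binary connectives.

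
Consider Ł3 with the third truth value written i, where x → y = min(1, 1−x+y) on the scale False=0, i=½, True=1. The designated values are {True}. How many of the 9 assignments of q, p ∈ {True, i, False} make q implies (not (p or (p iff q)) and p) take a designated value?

Designated under: (q=False, p=True); (q=False, p=i); (q=False, p=False).

3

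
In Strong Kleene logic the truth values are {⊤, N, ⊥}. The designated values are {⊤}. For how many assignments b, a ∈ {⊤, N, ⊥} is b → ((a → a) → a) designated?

5

Of the 9 assignments, 5 give a value in {⊤}.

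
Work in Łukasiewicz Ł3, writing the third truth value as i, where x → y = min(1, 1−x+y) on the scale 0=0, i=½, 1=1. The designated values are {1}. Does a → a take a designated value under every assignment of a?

Every assignment of a over {1, i, 0} gives a value in {1}.
In particular, with a=i: a → a = 1.

Yes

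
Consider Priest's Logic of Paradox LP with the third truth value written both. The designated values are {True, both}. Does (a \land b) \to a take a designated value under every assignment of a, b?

Every assignment of a, b over {True, both, False} gives a value in {True, both}.
In particular, with a=both, b=both: (a \land b) \to a = both.

Yes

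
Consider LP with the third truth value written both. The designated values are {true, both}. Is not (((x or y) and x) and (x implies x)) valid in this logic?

Countermodel: x=true, y=true gives false, which is not designated.

No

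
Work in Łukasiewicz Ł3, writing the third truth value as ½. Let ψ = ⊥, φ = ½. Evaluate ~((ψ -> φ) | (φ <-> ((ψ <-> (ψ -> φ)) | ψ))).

ψ -> φ = ⊥ -> ½ = ⊤  [min(1, 1−0+½)]
ψ -> φ = ⊥ -> ½ = ⊤
ψ <-> (ψ -> φ) = ⊥ <-> ⊤ = ⊥
(ψ <-> (ψ -> φ)) | ψ = ⊥ | ⊥ = ⊥
φ <-> ((ψ <-> (ψ -> φ)) | ψ) = ½ <-> ⊥ = ½
(ψ -> φ) | (φ <-> ((ψ <-> (ψ -> φ)) | ψ)) = ⊤ | ½ = ⊤
~((ψ -> φ) | (φ <-> ((ψ <-> (ψ -> φ)) | ψ))) = ~⊤ = ⊥

⊥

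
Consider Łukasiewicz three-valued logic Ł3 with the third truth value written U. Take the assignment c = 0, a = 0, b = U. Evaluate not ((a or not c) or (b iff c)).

0

not c = not 0 = 1
a or not c = 0 or 1 = 1
b iff c = U iff 0 = U
(a or not c) or (b iff c) = 1 or U = 1
not ((a or not c) or (b iff c)) = not 1 = 0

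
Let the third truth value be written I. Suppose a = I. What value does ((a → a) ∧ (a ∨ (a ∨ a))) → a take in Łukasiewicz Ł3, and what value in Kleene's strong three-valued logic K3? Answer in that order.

T; I

In Łukasiewicz Ł3: a → a = I → I = T
a ∨ a = I ∨ I = I
a ∨ (a ∨ a) = I ∨ I = I
(a → a) ∧ (a ∨ (a ∨ a)) = T ∧ I = I
((a → a) ∧ (a ∨ (a ∨ a))) → a = I → I = T
In Kleene's strong three-valued logic K3: a → a = I → I = I  [¬I ∨ I]
a ∨ a = I ∨ I = I
a ∨ (a ∨ a) = I ∨ I = I
(a → a) ∧ (a ∨ (a ∨ a)) = I ∧ I = I
((a → a) ∧ (a ∨ (a ∨ a))) → a = I → I = I
They differ because Łukasiewicz Ł3 and Kleene's strong three-valued logic K3 treat I differently under implication.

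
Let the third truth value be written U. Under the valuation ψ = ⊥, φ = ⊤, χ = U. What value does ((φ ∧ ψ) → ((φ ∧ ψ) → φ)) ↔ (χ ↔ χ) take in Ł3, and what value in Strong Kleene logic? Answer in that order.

⊤; U

In Ł3: φ ∧ ψ = ⊤ ∧ ⊥ = ⊥
φ ∧ ψ = ⊤ ∧ ⊥ = ⊥
(φ ∧ ψ) → φ = ⊥ → ⊤ = ⊤
(φ ∧ ψ) → ((φ ∧ ψ) → φ) = ⊥ → ⊤ = ⊤
χ ↔ χ = U ↔ U = ⊤
((φ ∧ ψ) → ((φ ∧ ψ) → φ)) ↔ (χ ↔ χ) = ⊤ ↔ ⊤ = ⊤
In Strong Kleene logic: φ ∧ ψ = ⊤ ∧ ⊥ = ⊥
φ ∧ ψ = ⊤ ∧ ⊥ = ⊥
(φ ∧ ψ) → φ = ⊥ → ⊤ = ⊤
(φ ∧ ψ) → ((φ ∧ ψ) → φ) = ⊥ → ⊤ = ⊤
χ ↔ χ = U ↔ U = U
((φ ∧ ψ) → ((φ ∧ ψ) → φ)) ↔ (χ ↔ χ) = ⊤ ↔ U = U
They differ because Ł3 and Strong Kleene logic treat U differently under implication.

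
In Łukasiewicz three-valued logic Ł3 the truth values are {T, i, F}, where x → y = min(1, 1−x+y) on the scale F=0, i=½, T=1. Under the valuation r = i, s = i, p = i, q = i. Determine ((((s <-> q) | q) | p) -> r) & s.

s <-> q = i <-> i = T  [1 − |½−½|]
(s <-> q) | q = T | i = T
((s <-> q) | q) | p = T | i = T
(((s <-> q) | q) | p) -> r = T -> i = i
((((s <-> q) | q) | p) -> r) & s = i & i = i

i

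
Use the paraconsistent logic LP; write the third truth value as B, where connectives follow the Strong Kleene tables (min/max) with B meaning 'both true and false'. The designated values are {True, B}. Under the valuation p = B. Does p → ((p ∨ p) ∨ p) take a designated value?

Yes

p ∨ p = B ∨ B = B
(p ∨ p) ∨ p = B ∨ B = B
p → ((p ∨ p) ∨ p) = B → B = B  [¬B ∨ B]
B ∈ {True, B}.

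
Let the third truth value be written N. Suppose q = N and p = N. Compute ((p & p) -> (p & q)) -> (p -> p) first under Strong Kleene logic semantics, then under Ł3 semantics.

In Strong Kleene logic: p & p = N & N = N
p & q = N & N = N
(p & p) -> (p & q) = N -> N = N  [~N | N]
p -> p = N -> N = N
((p & p) -> (p & q)) -> (p -> p) = N -> N = N
In Ł3: p & p = N & N = N
p & q = N & N = N
(p & p) -> (p & q) = N -> N = true  [min(1, 1−½+½)]
p -> p = N -> N = true
((p & p) -> (p & q)) -> (p -> p) = true -> true = true
They differ because Strong Kleene logic and Ł3 treat N differently under implication.

N; true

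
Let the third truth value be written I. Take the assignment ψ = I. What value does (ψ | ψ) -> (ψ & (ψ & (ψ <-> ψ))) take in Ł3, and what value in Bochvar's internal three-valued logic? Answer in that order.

In Ł3: ψ | ψ = I | I = I
ψ <-> ψ = I <-> I = 1  [1 − |½−½|]
ψ & (ψ <-> ψ) = I & 1 = I
ψ & (ψ & (ψ <-> ψ)) = I & I = I
(ψ | ψ) -> (ψ & (ψ & (ψ <-> ψ))) = I -> I = 1
In Bochvar's internal three-valued logic: ψ | ψ = I | I = I
ψ <-> ψ = I <-> I = I
ψ & (ψ <-> ψ) = I & I = I
ψ & (ψ & (ψ <-> ψ)) = I & I = I
(ψ | ψ) -> (ψ & (ψ & (ψ <-> ψ))) = I -> I = I  [any arg is the third value ⇒ result is the third value]
They differ because Ł3 and Bochvar's internal three-valued logic treat I differently under the binary connectives.

1; I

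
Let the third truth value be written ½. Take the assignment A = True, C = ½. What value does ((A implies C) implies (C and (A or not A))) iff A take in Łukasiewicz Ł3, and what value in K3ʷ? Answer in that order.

True; ½

In Łukasiewicz Ł3: A implies C = True implies ½ = ½  [min(1, 1−1+½)]
not A = not True = False
A or not A = True or False = True
C and (A or not A) = ½ and True = ½
(A implies C) implies (C and (A or not A)) = ½ implies ½ = True
((A implies C) implies (C and (A or not A))) iff A = True iff True = True
In K3ʷ: A implies C = True implies ½ = ½
not A = not True = False
A or not A = True or False = True
C and (A or not A) = ½ and True = ½
(A implies C) implies (C and (A or not A)) = ½ implies ½ = ½
((A implies C) implies (C and (A or not A))) iff A = ½ iff True = ½
They differ because Łukasiewicz Ł3 and K3ʷ treat ½ differently under the binary connectives.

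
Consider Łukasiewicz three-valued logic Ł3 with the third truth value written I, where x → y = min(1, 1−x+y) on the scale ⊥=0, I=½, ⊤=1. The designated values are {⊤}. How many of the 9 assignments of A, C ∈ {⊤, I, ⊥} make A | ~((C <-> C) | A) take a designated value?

3

Designated under: (A=⊤, C=⊤); (A=⊤, C=I); (A=⊤, C=⊥).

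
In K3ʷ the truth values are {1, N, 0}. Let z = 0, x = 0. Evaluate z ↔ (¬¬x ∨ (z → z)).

0

¬x = ¬0 = 1
¬¬x = ¬1 = 0
z → z = 0 → 0 = 1
¬¬x ∨ (z → z) = 0 ∨ 1 = 1
z ↔ (¬¬x ∨ (z → z)) = 0 ↔ 1 = 0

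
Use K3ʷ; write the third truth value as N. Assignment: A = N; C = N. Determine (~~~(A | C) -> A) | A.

A | C = N | N = N
~(A | C) = ~N = N
~~(A | C) = ~N = N
~~~(A | C) = ~N = N
~~~(A | C) -> A = N -> N = N  [any arg is the third value ⇒ result is the third value]
(~~~(A | C) -> A) | A = N | N = N

N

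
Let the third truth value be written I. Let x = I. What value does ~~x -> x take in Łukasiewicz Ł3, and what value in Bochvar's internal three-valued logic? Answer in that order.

1; I

In Łukasiewicz Ł3: ~x = ~I = I
~~x = ~I = I
~~x -> x = I -> I = 1  [min(1, 1−½+½)]
In Bochvar's internal three-valued logic: ~x = ~I = I
~~x = ~I = I
~~x -> x = I -> I = I  [any arg is the third value ⇒ result is the third value]
They differ because Łukasiewicz Ł3 and Bochvar's internal three-valued logic treat I differently under the binary connectives.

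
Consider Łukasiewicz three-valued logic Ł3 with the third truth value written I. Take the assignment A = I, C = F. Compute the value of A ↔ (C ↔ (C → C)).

C → C = F → F = T
C ↔ (C → C) = F ↔ T = F
A ↔ (C ↔ (C → C)) = I ↔ F = I  [1 − |½−0|]

I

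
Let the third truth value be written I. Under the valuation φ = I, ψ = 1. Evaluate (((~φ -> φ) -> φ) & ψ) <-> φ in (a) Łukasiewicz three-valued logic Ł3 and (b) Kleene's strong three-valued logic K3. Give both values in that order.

In Łukasiewicz three-valued logic Ł3: ~φ = ~I = I
~φ -> φ = I -> I = 1  [min(1, 1−½+½)]
(~φ -> φ) -> φ = 1 -> I = I
((~φ -> φ) -> φ) & ψ = I & 1 = I
(((~φ -> φ) -> φ) & ψ) <-> φ = I <-> I = 1
In Kleene's strong three-valued logic K3: ~φ = ~I = I
~φ -> φ = I -> I = I  [~I | I]
(~φ -> φ) -> φ = I -> I = I
((~φ -> φ) -> φ) & ψ = I & 1 = I
(((~φ -> φ) -> φ) & ψ) <-> φ = I <-> I = I
They differ because Łukasiewicz three-valued logic Ł3 and Kleene's strong three-valued logic K3 treat I differently under implication.

1; I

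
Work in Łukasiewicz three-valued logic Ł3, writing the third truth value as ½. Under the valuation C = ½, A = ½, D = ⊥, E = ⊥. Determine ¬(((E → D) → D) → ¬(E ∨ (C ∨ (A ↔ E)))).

⊥

E → D = ⊥ → ⊥ = ⊤
(E → D) → D = ⊤ → ⊥ = ⊥
A ↔ E = ½ ↔ ⊥ = ½
C ∨ (A ↔ E) = ½ ∨ ½ = ½
E ∨ (C ∨ (A ↔ E)) = ⊥ ∨ ½ = ½
¬(E ∨ (C ∨ (A ↔ E))) = ¬½ = ½
((E → D) → D) → ¬(E ∨ (C ∨ (A ↔ E))) = ⊥ → ½ = ⊤
¬(((E → D) → D) → ¬(E ∨ (C ∨ (A ↔ E)))) = ¬⊤ = ⊥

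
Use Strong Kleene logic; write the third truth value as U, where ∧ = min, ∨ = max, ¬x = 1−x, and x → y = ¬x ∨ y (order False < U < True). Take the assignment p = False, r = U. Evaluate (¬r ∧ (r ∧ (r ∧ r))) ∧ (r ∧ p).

False

¬r = ¬U = U
r ∧ r = U ∧ U = U
r ∧ (r ∧ r) = U ∧ U = U
¬r ∧ (r ∧ (r ∧ r)) = U ∧ U = U
r ∧ p = U ∧ False = False
(¬r ∧ (r ∧ (r ∧ r))) ∧ (r ∧ p) = U ∧ False = False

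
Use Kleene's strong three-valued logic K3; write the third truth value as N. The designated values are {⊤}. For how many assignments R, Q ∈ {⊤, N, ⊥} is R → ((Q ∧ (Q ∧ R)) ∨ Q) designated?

Of the 9 assignments, 5 give a value in {⊤}.

5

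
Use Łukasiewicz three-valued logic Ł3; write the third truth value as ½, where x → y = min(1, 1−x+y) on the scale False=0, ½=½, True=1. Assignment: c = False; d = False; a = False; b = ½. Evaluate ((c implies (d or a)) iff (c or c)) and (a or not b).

d or a = False or False = False
c implies (d or a) = False implies False = True
c or c = False or False = False
(c implies (d or a)) iff (c or c) = True iff False = False
not b = not ½ = ½
a or not b = False or ½ = ½
((c implies (d or a)) iff (c or c)) and (a or not b) = False and ½ = False

False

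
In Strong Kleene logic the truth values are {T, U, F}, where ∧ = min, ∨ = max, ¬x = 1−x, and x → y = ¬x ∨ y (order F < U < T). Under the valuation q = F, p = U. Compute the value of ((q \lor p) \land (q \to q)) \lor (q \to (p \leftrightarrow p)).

T

q \lor p = F \lor U = U
q \to q = F \to F = T
(q \lor p) \land (q \to q) = U \land T = U
p \leftrightarrow p = U \leftrightarrow U = U
q \to (p \leftrightarrow p) = F \to U = T  [\lnot F \lor U]
((q \lor p) \land (q \to q)) \lor (q \to (p \leftrightarrow p)) = U \lor T = T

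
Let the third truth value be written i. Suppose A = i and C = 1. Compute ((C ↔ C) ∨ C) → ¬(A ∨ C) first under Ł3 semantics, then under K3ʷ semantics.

0; i

In Ł3: C ↔ C = 1 ↔ 1 = 1
(C ↔ C) ∨ C = 1 ∨ 1 = 1
A ∨ C = i ∨ 1 = 1
¬(A ∨ C) = ¬1 = 0
((C ↔ C) ∨ C) → ¬(A ∨ C) = 1 → 0 = 0
In K3ʷ: C ↔ C = 1 ↔ 1 = 1
(C ↔ C) ∨ C = 1 ∨ 1 = 1
A ∨ C = i ∨ 1 = i
¬(A ∨ C) = ¬i = i
((C ↔ C) ∨ C) → ¬(A ∨ C) = 1 → i = i  [any arg is the third value ⇒ result is the third value]
They differ because Ł3 and K3ʷ treat i differently under the binary connectives.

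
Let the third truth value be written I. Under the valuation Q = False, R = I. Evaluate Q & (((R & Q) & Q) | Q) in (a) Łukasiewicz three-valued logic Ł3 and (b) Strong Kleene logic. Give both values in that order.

False; False

In Łukasiewicz three-valued logic Ł3: R & Q = I & False = False
(R & Q) & Q = False & False = False
((R & Q) & Q) | Q = False | False = False
Q & (((R & Q) & Q) | Q) = False & False = False
In Strong Kleene logic: R & Q = I & False = False
(R & Q) & Q = False & False = False
((R & Q) & Q) | Q = False | False = False
Q & (((R & Q) & Q) | Q) = False & False = False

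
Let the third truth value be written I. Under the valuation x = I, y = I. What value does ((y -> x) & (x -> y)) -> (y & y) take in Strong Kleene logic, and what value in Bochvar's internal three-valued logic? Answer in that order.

I; I

In Strong Kleene logic: y -> x = I -> I = I
x -> y = I -> I = I
(y -> x) & (x -> y) = I & I = I
y & y = I & I = I
((y -> x) & (x -> y)) -> (y & y) = I -> I = I
In Bochvar's internal three-valued logic: y -> x = I -> I = I  [any arg is the third value ⇒ result is the third value]
x -> y = I -> I = I
(y -> x) & (x -> y) = I & I = I
y & y = I & I = I
((y -> x) & (x -> y)) -> (y & y) = I -> I = I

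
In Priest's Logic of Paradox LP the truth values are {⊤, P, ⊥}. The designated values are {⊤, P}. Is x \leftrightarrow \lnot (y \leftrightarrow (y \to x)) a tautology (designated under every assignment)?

Countermodel: x=⊤, y=⊤ gives ⊥, which is not designated.

No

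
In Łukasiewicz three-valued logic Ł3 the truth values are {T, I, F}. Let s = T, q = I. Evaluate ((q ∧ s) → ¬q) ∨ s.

T

q ∧ s = I ∧ T = I
¬q = ¬I = I
(q ∧ s) → ¬q = I → I = T  [min(1, 1−½+½)]
((q ∧ s) → ¬q) ∨ s = T ∨ T = T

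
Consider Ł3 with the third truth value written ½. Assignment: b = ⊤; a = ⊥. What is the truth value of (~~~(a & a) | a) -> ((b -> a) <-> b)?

a & a = ⊥ & ⊥ = ⊥
~(a & a) = ~⊥ = ⊤
~~(a & a) = ~⊤ = ⊥
~~~(a & a) = ~⊥ = ⊤
~~~(a & a) | a = ⊤ | ⊥ = ⊤
b -> a = ⊤ -> ⊥ = ⊥
(b -> a) <-> b = ⊥ <-> ⊤ = ⊥
(~~~(a & a) | a) -> ((b -> a) <-> b) = ⊤ -> ⊥ = ⊥

⊥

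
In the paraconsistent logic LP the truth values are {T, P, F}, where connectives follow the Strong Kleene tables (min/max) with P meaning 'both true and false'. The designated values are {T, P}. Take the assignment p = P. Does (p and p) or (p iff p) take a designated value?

p and p = P and P = P
p iff p = P iff P = P
(p and p) or (p iff p) = P or P = P
P ∈ {T, P}.

Yes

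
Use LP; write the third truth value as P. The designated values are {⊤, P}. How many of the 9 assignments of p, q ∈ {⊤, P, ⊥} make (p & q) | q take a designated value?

Of the 9 assignments, 6 give a value in {⊤, P}.

6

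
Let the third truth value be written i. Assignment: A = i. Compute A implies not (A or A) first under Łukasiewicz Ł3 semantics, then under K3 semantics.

In Łukasiewicz Ł3: A or A = i or i = i
not (A or A) = not i = i
A implies not (A or A) = i implies i = True  [min(1, 1−½+½)]
In K3: A or A = i or i = i
not (A or A) = not i = i
A implies not (A or A) = i implies i = i  [not i or i]
They differ because Łukasiewicz Ł3 and K3 treat i differently under implication.

True; i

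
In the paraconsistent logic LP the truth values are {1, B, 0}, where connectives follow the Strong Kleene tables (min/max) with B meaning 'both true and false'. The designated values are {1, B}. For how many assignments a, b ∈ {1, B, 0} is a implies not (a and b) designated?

8

Of the 9 assignments, 8 give a value in {1, B}.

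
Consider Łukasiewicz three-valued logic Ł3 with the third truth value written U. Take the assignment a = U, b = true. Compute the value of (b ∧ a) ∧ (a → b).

b ∧ a = true ∧ U = U
a → b = U → true = true  [min(1, 1−½+1)]
(b ∧ a) ∧ (a → b) = U ∧ true = U

U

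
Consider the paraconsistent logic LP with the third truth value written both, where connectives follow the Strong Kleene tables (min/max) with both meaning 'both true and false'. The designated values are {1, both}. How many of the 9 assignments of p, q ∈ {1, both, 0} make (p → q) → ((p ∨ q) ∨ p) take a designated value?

Of the 9 assignments, 8 give a value in {1, both}.

8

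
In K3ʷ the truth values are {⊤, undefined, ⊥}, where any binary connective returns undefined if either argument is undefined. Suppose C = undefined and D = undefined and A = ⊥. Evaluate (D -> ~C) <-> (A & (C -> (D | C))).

~C = ~undefined = undefined
D -> ~C = undefined -> undefined = undefined  [any arg is the third value ⇒ result is the third value]
D | C = undefined | undefined = undefined
C -> (D | C) = undefined -> undefined = undefined
A & (C -> (D | C)) = ⊥ & undefined = undefined
(D -> ~C) <-> (A & (C -> (D | C))) = undefined <-> undefined = undefined

undefined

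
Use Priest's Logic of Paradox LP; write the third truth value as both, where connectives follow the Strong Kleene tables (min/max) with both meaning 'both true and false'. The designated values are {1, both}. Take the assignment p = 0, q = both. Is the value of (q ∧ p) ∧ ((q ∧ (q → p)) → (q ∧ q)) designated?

No

q ∧ p = both ∧ 0 = 0
q → p = both → 0 = both
q ∧ (q → p) = both ∧ both = both
q ∧ q = both ∧ both = both
(q ∧ (q → p)) → (q ∧ q) = both → both = both
(q ∧ p) ∧ ((q ∧ (q → p)) → (q ∧ q)) = 0 ∧ both = 0
0 ∉ {1, both}.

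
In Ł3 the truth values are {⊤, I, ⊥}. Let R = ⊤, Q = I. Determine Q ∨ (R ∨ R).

⊤

R ∨ R = ⊤ ∨ ⊤ = ⊤
Q ∨ (R ∨ R) = I ∨ ⊤ = ⊤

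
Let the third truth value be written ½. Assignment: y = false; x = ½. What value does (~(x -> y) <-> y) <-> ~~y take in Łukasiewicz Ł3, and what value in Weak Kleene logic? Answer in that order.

In Łukasiewicz Ł3: x -> y = ½ -> false = ½  [min(1, 1−½+0)]
~(x -> y) = ~½ = ½
~(x -> y) <-> y = ½ <-> false = ½
~y = ~false = true
~~y = ~true = false
(~(x -> y) <-> y) <-> ~~y = ½ <-> false = ½
In Weak Kleene logic: x -> y = ½ -> false = ½  [any arg is the third value ⇒ result is the third value]
~(x -> y) = ~½ = ½
~(x -> y) <-> y = ½ <-> false = ½
~y = ~false = true
~~y = ~true = false
(~(x -> y) <-> y) <-> ~~y = ½ <-> false = ½

½; ½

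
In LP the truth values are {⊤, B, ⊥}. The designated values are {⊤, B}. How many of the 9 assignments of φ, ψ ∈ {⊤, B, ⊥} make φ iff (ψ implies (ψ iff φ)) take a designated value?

Of the 9 assignments, 8 give a value in {⊤, B}.

8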